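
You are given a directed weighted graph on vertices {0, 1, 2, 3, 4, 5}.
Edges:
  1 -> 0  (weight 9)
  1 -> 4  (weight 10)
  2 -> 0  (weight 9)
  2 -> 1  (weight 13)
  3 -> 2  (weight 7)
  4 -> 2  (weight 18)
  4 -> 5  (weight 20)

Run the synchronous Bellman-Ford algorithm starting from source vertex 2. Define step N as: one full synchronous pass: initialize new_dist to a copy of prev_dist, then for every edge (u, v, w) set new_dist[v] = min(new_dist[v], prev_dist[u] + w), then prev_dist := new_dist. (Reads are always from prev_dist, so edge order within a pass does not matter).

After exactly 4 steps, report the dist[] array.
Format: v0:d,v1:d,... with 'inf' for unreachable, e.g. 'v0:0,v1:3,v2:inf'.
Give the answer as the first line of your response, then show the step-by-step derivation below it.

v0:9,v1:13,v2:0,v3:inf,v4:23,v5:43

step 1: dist = v0:9,v1:13,v2:0,v3:inf,v4:inf,v5:inf
step 2: dist = v0:9,v1:13,v2:0,v3:inf,v4:23,v5:inf
step 3: dist = v0:9,v1:13,v2:0,v3:inf,v4:23,v5:43
step 4: dist = v0:9,v1:13,v2:0,v3:inf,v4:23,v5:43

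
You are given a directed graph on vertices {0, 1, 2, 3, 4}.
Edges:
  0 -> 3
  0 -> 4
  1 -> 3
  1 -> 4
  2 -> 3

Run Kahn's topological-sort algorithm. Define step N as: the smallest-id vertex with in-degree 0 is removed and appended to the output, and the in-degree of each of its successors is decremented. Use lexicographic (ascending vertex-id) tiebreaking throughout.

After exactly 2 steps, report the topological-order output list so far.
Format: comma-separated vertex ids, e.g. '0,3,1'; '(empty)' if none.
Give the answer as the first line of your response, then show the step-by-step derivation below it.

0,1

step 1: output 0; order=[0]; indeg=(0,0,0,2,1)
step 2: output 1; order=[0,1]; indeg=(0,0,0,1,0)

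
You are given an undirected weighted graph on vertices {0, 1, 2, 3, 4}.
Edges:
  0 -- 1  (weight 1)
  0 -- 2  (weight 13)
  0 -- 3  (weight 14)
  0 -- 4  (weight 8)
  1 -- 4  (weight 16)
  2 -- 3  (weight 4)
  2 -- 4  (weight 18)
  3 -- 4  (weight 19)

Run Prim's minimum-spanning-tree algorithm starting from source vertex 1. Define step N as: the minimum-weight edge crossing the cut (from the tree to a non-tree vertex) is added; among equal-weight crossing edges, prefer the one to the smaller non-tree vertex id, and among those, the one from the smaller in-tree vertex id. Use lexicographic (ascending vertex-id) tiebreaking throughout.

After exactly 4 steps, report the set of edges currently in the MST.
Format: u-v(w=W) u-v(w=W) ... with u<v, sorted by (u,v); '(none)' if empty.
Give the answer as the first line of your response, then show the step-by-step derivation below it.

0-1(w=1) 0-2(w=13) 0-4(w=8) 2-3(w=4)

step 1: add edge 0-1 (w=1); MST = {0-1(w=1)}
step 2: add edge 0-4 (w=8); MST = {0-1(w=1) 0-4(w=8)}
step 3: add edge 0-2 (w=13); MST = {0-1(w=1) 0-2(w=13) 0-4(w=8)}
step 4: add edge 2-3 (w=4); MST = {0-1(w=1) 0-2(w=13) 0-4(w=8) 2-3(w=4)}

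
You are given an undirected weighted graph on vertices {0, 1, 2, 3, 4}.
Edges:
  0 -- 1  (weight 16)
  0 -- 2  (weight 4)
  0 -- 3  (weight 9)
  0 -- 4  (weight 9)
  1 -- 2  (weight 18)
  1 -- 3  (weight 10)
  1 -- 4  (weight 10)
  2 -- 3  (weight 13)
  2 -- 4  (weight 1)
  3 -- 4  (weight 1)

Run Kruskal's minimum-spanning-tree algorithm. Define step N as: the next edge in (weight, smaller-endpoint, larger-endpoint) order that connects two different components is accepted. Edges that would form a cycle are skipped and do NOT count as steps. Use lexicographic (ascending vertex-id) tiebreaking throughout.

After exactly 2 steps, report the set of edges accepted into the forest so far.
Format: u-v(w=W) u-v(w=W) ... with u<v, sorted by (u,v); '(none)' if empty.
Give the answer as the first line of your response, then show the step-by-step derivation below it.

2-4(w=1) 3-4(w=1)

step 1: add edge 2-4 (w=1); MST = {2-4(w=1)}
step 2: add edge 3-4 (w=1); MST = {2-4(w=1) 3-4(w=1)}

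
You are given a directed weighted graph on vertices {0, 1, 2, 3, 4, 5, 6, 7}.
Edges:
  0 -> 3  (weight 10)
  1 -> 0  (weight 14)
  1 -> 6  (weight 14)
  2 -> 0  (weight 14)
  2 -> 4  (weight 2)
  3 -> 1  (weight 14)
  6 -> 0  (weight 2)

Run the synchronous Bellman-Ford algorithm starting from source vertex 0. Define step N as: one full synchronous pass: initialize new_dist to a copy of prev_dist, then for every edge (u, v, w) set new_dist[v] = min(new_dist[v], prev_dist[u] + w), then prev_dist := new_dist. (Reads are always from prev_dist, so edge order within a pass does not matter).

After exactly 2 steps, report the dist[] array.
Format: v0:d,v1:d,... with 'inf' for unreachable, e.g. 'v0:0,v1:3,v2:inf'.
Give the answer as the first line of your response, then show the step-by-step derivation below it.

v0:0,v1:24,v2:inf,v3:10,v4:inf,v5:inf,v6:inf,v7:inf

step 1: dist = v0:0,v1:inf,v2:inf,v3:10,v4:inf,v5:inf,v6:inf,v7:inf
step 2: dist = v0:0,v1:24,v2:inf,v3:10,v4:inf,v5:inf,v6:inf,v7:inf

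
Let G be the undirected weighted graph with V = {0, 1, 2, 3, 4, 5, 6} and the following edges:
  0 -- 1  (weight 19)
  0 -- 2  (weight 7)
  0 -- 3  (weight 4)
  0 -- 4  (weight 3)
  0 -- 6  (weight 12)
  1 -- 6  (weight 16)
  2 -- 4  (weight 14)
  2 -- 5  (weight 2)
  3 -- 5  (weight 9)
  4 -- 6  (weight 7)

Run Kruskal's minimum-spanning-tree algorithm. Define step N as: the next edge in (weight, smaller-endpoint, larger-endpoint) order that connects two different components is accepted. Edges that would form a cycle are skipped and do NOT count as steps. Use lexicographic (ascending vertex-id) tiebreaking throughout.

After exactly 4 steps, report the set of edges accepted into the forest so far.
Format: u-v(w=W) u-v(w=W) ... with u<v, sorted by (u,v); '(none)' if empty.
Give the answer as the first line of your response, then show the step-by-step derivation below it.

0-2(w=7) 0-3(w=4) 0-4(w=3) 2-5(w=2)

step 1: add edge 2-5 (w=2); MST = {2-5(w=2)}
step 2: add edge 0-4 (w=3); MST = {0-4(w=3) 2-5(w=2)}
step 3: add edge 0-3 (w=4); MST = {0-3(w=4) 0-4(w=3) 2-5(w=2)}
step 4: add edge 0-2 (w=7); MST = {0-2(w=7) 0-3(w=4) 0-4(w=3) 2-5(w=2)}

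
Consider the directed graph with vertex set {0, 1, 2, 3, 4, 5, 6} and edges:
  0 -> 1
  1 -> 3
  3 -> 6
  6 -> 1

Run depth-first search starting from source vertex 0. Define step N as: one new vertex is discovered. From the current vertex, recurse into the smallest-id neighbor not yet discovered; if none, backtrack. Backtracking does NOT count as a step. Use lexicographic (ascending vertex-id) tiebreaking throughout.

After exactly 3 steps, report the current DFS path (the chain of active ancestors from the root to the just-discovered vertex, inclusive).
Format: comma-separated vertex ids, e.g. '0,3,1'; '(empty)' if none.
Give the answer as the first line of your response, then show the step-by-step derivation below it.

0,1,3

step 1: discover 0; path=0; order=0
step 2: discover 1; path=0>1; order=0,1
step 3: discover 3; path=0>1>3; order=0,1,3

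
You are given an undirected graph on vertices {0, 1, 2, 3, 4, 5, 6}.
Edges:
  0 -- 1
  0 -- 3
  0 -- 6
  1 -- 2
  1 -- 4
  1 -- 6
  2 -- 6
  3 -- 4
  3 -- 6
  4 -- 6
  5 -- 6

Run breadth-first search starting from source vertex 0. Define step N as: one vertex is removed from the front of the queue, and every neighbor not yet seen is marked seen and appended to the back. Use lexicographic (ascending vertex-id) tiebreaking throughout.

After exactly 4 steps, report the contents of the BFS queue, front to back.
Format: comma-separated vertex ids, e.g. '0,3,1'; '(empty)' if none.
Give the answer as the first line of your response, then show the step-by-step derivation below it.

2,4,5

step 1: dequeue 0; queue=[1,3,6]; order=0
step 2: dequeue 1; queue=[3,6,2,4]; order=0,1
step 3: dequeue 3; queue=[6,2,4]; order=0,1,3
step 4: dequeue 6; queue=[2,4,5]; order=0,1,3,6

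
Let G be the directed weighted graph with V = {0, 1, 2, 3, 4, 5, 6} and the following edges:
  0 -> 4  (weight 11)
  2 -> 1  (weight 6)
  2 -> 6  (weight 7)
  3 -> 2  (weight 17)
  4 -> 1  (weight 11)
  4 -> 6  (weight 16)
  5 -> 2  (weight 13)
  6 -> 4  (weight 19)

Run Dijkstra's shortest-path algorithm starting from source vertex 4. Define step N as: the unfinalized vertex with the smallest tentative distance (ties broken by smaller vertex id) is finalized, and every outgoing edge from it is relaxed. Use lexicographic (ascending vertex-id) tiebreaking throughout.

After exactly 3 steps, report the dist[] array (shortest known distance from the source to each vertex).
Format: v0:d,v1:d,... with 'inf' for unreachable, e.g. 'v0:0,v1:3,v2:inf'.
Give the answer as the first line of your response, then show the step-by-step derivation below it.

v0:inf,v1:11,v2:inf,v3:inf,v4:0,v5:inf,v6:16

step 1: dist = v0:inf,v1:11,v2:inf,v3:inf,v4:0,v5:inf,v6:16
step 2: dist = v0:inf,v1:11,v2:inf,v3:inf,v4:0,v5:inf,v6:16
step 3: dist = v0:inf,v1:11,v2:inf,v3:inf,v4:0,v5:inf,v6:16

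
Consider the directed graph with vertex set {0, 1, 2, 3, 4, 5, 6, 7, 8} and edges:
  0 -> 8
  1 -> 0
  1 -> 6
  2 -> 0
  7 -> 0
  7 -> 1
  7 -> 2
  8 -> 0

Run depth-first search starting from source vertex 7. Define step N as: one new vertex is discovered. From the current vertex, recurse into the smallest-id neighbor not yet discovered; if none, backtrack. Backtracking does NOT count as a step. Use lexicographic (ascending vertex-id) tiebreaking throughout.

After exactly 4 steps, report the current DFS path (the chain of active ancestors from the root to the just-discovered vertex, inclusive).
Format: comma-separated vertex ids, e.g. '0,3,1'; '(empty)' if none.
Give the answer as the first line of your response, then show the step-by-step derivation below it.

7,1

step 1: discover 7; path=7; order=7
step 2: discover 0; path=7>0; order=7,0
step 3: discover 8; path=7>0>8; order=7,0,8
step 4: discover 1; path=7>1; order=7,0,8,1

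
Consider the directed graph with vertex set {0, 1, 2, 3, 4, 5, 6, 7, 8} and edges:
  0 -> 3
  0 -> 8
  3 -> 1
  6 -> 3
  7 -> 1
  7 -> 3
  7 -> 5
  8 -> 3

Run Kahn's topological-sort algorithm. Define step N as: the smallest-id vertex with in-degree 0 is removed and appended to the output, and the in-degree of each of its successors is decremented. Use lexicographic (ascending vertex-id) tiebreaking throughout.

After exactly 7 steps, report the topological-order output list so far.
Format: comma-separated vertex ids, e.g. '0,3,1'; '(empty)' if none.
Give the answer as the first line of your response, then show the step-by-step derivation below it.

0,2,4,6,7,5,8

step 1: output 0; order=[0]; indeg=(0,2,0,3,0,1,0,0,0)
step 2: output 2; order=[0,2]; indeg=(0,2,0,3,0,1,0,0,0)
step 3: output 4; order=[0,2,4]; indeg=(0,2,0,3,0,1,0,0,0)
step 4: output 6; order=[0,2,4,6]; indeg=(0,2,0,2,0,1,0,0,0)
step 5: output 7; order=[0,2,4,6,7]; indeg=(0,1,0,1,0,0,0,0,0)
step 6: output 5; order=[0,2,4,6,7,5]; indeg=(0,1,0,1,0,0,0,0,0)
step 7: output 8; order=[0,2,4,6,7,5,8]; indeg=(0,1,0,0,0,0,0,0,0)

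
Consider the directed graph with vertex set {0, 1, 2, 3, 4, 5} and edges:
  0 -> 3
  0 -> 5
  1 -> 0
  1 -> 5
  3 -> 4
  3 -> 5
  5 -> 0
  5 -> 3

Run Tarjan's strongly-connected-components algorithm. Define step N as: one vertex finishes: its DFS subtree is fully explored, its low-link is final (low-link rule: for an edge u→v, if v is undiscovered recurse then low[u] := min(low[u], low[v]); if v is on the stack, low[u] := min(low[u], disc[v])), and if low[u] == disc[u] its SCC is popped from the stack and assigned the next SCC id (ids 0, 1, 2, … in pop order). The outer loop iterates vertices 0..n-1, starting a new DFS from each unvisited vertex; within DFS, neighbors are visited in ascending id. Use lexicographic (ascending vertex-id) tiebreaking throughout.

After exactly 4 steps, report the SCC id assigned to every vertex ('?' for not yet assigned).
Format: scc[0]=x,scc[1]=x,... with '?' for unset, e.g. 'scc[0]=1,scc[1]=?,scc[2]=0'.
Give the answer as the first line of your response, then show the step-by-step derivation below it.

scc[0]=1,scc[1]=?,scc[2]=?,scc[3]=1,scc[4]=0,scc[5]=1

step 1: low=(low[0]=0,low[1]=?,low[2]=?,low[3]=1,low[4]=2,low[5]=?); scc=(scc[0]=?,scc[1]=?,scc[2]=?,scc[3]=?,scc[4]=0,scc[5]=?)
step 2: low=(low[0]=0,low[1]=?,low[2]=?,low[3]=1,low[4]=2,low[5]=0); scc=(scc[0]=?,scc[1]=?,scc[2]=?,scc[3]=?,scc[4]=0,scc[5]=?)
step 3: low=(low[0]=0,low[1]=?,low[2]=?,low[3]=0,low[4]=2,low[5]=0); scc=(scc[0]=?,scc[1]=?,scc[2]=?,scc[3]=?,scc[4]=0,scc[5]=?)
step 4: low=(low[0]=0,low[1]=?,low[2]=?,low[3]=0,low[4]=2,low[5]=0); scc=(scc[0]=1,scc[1]=?,scc[2]=?,scc[3]=1,scc[4]=0,scc[5]=1)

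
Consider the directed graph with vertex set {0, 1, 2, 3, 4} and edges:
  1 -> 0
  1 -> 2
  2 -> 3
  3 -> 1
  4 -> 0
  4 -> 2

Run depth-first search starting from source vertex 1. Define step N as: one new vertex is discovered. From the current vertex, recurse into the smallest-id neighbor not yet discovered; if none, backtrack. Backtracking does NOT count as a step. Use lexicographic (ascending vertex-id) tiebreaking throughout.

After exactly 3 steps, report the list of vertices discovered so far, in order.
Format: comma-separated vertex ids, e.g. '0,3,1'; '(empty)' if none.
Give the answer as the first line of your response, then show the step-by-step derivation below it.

1,0,2

step 1: discover 1; path=1; order=1
step 2: discover 0; path=1>0; order=1,0
step 3: discover 2; path=1>2; order=1,0,2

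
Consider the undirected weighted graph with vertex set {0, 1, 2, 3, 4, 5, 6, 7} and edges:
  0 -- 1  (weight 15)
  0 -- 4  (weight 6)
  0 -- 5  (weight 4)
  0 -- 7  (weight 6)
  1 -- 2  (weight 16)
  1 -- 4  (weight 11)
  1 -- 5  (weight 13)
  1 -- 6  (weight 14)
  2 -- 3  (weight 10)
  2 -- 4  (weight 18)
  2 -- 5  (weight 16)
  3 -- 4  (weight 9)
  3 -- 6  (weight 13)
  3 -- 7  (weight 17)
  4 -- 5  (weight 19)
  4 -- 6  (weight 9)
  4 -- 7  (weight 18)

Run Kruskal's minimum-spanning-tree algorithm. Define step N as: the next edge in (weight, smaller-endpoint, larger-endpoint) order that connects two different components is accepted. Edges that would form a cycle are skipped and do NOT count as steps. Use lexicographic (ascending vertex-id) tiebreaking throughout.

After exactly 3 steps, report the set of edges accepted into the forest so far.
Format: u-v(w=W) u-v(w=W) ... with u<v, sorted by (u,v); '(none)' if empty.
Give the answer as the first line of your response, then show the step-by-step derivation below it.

0-4(w=6) 0-5(w=4) 0-7(w=6)

step 1: add edge 0-5 (w=4); MST = {0-5(w=4)}
step 2: add edge 0-4 (w=6); MST = {0-4(w=6) 0-5(w=4)}
step 3: add edge 0-7 (w=6); MST = {0-4(w=6) 0-5(w=4) 0-7(w=6)}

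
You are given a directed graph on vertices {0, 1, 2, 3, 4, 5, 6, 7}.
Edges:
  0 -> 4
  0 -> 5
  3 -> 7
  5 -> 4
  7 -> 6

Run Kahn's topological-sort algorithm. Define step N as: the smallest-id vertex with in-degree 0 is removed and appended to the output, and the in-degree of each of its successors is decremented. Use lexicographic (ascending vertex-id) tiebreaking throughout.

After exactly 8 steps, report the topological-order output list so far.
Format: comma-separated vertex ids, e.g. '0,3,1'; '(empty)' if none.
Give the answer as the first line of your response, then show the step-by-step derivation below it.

0,1,2,3,5,4,7,6

step 1: output 0; order=[0]; indeg=(0,0,0,0,1,0,1,1)
step 2: output 1; order=[0,1]; indeg=(0,0,0,0,1,0,1,1)
step 3: output 2; order=[0,1,2]; indeg=(0,0,0,0,1,0,1,1)
step 4: output 3; order=[0,1,2,3]; indeg=(0,0,0,0,1,0,1,0)
step 5: output 5; order=[0,1,2,3,5]; indeg=(0,0,0,0,0,0,1,0)
step 6: output 4; order=[0,1,2,3,5,4]; indeg=(0,0,0,0,0,0,1,0)
step 7: output 7; order=[0,1,2,3,5,4,7]; indeg=(0,0,0,0,0,0,0,0)
step 8: output 6; order=[0,1,2,3,5,4,7,6]; indeg=(0,0,0,0,0,0,0,0)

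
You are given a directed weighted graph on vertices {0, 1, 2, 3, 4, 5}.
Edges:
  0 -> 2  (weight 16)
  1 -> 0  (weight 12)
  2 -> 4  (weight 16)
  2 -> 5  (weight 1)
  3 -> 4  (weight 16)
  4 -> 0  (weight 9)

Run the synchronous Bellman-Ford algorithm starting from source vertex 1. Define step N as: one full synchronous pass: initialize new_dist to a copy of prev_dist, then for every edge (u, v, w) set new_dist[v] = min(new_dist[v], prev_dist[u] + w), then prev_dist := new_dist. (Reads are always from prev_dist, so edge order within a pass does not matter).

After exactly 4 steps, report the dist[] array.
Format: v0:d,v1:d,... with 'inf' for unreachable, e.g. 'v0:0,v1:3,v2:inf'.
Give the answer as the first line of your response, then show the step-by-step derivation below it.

v0:12,v1:0,v2:28,v3:inf,v4:44,v5:29

step 1: dist = v0:12,v1:0,v2:inf,v3:inf,v4:inf,v5:inf
step 2: dist = v0:12,v1:0,v2:28,v3:inf,v4:inf,v5:inf
step 3: dist = v0:12,v1:0,v2:28,v3:inf,v4:44,v5:29
step 4: dist = v0:12,v1:0,v2:28,v3:inf,v4:44,v5:29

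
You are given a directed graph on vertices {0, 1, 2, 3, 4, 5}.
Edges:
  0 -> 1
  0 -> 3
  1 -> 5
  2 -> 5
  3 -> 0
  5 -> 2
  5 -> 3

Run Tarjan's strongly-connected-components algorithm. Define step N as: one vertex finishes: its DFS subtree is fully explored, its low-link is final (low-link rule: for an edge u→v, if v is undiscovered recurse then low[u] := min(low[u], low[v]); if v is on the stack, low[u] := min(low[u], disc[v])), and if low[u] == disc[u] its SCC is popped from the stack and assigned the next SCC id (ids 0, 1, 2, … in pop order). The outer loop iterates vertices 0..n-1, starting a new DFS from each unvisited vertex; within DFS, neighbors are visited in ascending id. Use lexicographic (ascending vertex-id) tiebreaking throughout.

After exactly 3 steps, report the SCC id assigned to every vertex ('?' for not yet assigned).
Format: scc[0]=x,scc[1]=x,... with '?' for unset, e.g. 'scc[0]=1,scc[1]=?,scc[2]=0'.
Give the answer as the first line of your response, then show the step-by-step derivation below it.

scc[0]=?,scc[1]=?,scc[2]=?,scc[3]=?,scc[4]=?,scc[5]=?

step 1: low=(low[0]=0,low[1]=1,low[2]=2,low[3]=?,low[4]=?,low[5]=2); scc=(scc[0]=?,scc[1]=?,scc[2]=?,scc[3]=?,scc[4]=?,scc[5]=?)
step 2: low=(low[0]=0,low[1]=1,low[2]=2,low[3]=0,low[4]=?,low[5]=2); scc=(scc[0]=?,scc[1]=?,scc[2]=?,scc[3]=?,scc[4]=?,scc[5]=?)
step 3: low=(low[0]=0,low[1]=1,low[2]=2,low[3]=0,low[4]=?,low[5]=0); scc=(scc[0]=?,scc[1]=?,scc[2]=?,scc[3]=?,scc[4]=?,scc[5]=?)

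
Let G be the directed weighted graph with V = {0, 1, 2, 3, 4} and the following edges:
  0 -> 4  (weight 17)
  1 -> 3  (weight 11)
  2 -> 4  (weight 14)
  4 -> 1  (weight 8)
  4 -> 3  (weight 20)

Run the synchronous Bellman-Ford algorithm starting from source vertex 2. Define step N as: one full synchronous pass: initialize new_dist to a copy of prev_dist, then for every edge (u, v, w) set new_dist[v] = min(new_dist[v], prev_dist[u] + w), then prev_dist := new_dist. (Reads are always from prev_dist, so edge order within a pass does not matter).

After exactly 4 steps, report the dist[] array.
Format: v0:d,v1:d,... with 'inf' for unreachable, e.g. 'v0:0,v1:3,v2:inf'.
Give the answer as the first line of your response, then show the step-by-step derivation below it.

v0:inf,v1:22,v2:0,v3:33,v4:14

step 1: dist = v0:inf,v1:inf,v2:0,v3:inf,v4:14
step 2: dist = v0:inf,v1:22,v2:0,v3:34,v4:14
step 3: dist = v0:inf,v1:22,v2:0,v3:33,v4:14
step 4: dist = v0:inf,v1:22,v2:0,v3:33,v4:14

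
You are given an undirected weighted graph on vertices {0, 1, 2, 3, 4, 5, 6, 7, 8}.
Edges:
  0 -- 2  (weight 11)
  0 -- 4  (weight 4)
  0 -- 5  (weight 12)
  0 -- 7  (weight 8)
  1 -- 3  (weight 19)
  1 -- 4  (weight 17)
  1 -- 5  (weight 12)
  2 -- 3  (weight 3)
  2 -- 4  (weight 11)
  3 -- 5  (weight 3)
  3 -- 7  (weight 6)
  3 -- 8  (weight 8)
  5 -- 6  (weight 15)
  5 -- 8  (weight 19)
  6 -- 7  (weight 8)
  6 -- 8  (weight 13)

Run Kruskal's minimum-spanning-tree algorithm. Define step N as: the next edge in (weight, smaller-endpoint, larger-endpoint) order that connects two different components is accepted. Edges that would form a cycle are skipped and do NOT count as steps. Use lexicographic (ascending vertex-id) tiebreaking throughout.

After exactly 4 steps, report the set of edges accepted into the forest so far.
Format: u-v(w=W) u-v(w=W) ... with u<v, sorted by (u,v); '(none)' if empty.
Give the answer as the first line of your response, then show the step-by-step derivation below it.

0-4(w=4) 2-3(w=3) 3-5(w=3) 3-7(w=6)

step 1: add edge 2-3 (w=3); MST = {2-3(w=3)}
step 2: add edge 3-5 (w=3); MST = {2-3(w=3) 3-5(w=3)}
step 3: add edge 0-4 (w=4); MST = {0-4(w=4) 2-3(w=3) 3-5(w=3)}
step 4: add edge 3-7 (w=6); MST = {0-4(w=4) 2-3(w=3) 3-5(w=3) 3-7(w=6)}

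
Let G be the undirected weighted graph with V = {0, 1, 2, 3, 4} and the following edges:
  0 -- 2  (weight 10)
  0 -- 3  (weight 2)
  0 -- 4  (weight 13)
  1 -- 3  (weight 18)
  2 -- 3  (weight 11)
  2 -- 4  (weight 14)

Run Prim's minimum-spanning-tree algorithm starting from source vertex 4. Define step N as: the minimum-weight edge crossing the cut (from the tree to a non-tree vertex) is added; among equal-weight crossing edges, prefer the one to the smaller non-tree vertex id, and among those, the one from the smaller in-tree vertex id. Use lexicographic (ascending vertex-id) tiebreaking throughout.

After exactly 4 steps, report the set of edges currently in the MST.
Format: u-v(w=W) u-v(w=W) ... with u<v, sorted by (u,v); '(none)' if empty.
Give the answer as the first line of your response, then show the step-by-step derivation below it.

0-2(w=10) 0-3(w=2) 0-4(w=13) 1-3(w=18)

step 1: add edge 0-4 (w=13); MST = {0-4(w=13)}
step 2: add edge 0-3 (w=2); MST = {0-3(w=2) 0-4(w=13)}
step 3: add edge 0-2 (w=10); MST = {0-2(w=10) 0-3(w=2) 0-4(w=13)}
step 4: add edge 1-3 (w=18); MST = {0-2(w=10) 0-3(w=2) 0-4(w=13) 1-3(w=18)}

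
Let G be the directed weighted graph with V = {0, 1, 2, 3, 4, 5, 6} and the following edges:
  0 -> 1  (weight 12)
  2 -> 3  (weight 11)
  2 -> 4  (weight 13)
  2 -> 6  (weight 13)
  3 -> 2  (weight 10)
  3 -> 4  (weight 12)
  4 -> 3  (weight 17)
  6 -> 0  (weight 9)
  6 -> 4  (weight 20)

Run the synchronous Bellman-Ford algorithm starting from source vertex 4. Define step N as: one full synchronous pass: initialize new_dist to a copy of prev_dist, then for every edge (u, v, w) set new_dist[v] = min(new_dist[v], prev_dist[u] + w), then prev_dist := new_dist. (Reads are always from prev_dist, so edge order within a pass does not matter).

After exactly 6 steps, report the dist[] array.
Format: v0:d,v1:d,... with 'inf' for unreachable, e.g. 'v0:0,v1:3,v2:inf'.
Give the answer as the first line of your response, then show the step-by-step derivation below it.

v0:49,v1:61,v2:27,v3:17,v4:0,v5:inf,v6:40

step 1: dist = v0:inf,v1:inf,v2:inf,v3:17,v4:0,v5:inf,v6:inf
step 2: dist = v0:inf,v1:inf,v2:27,v3:17,v4:0,v5:inf,v6:inf
step 3: dist = v0:inf,v1:inf,v2:27,v3:17,v4:0,v5:inf,v6:40
step 4: dist = v0:49,v1:inf,v2:27,v3:17,v4:0,v5:inf,v6:40
step 5: dist = v0:49,v1:61,v2:27,v3:17,v4:0,v5:inf,v6:40
step 6: dist = v0:49,v1:61,v2:27,v3:17,v4:0,v5:inf,v6:40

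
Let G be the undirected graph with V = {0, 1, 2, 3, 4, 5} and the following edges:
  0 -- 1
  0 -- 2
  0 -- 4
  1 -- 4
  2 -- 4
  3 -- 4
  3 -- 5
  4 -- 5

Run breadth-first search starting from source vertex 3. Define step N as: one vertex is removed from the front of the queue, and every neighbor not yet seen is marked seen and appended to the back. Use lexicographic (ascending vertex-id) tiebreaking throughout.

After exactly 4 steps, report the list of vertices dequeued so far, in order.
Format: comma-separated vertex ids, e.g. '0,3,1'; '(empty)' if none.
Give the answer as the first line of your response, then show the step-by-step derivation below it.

3,4,5,0

step 1: dequeue 3; queue=[4,5]; order=3
step 2: dequeue 4; queue=[5,0,1,2]; order=3,4
step 3: dequeue 5; queue=[0,1,2]; order=3,4,5
step 4: dequeue 0; queue=[1,2]; order=3,4,5,0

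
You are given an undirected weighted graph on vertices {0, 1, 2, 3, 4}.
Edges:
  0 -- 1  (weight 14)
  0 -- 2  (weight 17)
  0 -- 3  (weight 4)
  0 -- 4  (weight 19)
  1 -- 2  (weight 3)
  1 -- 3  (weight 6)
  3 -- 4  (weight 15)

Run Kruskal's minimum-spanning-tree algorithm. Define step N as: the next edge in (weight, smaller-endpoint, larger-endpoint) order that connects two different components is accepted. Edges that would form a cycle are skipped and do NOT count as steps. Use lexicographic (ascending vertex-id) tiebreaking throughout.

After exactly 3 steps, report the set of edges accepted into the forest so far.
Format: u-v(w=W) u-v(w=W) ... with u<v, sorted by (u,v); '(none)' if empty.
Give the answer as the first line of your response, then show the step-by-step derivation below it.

0-3(w=4) 1-2(w=3) 1-3(w=6)

step 1: add edge 1-2 (w=3); MST = {1-2(w=3)}
step 2: add edge 0-3 (w=4); MST = {0-3(w=4) 1-2(w=3)}
step 3: add edge 1-3 (w=6); MST = {0-3(w=4) 1-2(w=3) 1-3(w=6)}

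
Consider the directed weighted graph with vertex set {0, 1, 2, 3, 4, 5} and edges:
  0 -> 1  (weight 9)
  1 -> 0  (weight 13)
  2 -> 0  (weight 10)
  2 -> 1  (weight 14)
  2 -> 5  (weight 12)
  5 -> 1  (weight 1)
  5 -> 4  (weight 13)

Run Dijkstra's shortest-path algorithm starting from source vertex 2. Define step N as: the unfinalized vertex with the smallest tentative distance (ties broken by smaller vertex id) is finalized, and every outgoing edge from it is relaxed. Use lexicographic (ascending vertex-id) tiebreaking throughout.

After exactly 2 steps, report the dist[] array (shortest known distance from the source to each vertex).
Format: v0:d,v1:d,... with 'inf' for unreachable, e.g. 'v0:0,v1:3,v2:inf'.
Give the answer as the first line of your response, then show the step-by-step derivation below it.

v0:10,v1:14,v2:0,v3:inf,v4:inf,v5:12

step 1: dist = v0:10,v1:14,v2:0,v3:inf,v4:inf,v5:12
step 2: dist = v0:10,v1:14,v2:0,v3:inf,v4:inf,v5:12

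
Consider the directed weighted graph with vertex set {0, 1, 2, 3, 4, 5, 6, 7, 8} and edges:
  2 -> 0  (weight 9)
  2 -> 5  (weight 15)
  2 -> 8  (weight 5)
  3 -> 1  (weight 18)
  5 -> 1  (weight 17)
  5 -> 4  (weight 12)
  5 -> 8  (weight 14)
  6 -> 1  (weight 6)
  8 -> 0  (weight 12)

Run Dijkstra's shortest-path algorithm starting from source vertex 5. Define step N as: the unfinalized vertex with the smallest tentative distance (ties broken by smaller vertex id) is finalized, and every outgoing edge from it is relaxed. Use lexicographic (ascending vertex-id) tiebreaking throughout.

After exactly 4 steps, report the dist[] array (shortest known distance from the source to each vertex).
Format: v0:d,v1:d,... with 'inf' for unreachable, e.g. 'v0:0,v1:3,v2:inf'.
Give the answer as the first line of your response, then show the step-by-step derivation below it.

v0:26,v1:17,v2:inf,v3:inf,v4:12,v5:0,v6:inf,v7:inf,v8:14

step 1: dist = v0:inf,v1:17,v2:inf,v3:inf,v4:12,v5:0,v6:inf,v7:inf,v8:14
step 2: dist = v0:inf,v1:17,v2:inf,v3:inf,v4:12,v5:0,v6:inf,v7:inf,v8:14
step 3: dist = v0:26,v1:17,v2:inf,v3:inf,v4:12,v5:0,v6:inf,v7:inf,v8:14
step 4: dist = v0:26,v1:17,v2:inf,v3:inf,v4:12,v5:0,v6:inf,v7:inf,v8:14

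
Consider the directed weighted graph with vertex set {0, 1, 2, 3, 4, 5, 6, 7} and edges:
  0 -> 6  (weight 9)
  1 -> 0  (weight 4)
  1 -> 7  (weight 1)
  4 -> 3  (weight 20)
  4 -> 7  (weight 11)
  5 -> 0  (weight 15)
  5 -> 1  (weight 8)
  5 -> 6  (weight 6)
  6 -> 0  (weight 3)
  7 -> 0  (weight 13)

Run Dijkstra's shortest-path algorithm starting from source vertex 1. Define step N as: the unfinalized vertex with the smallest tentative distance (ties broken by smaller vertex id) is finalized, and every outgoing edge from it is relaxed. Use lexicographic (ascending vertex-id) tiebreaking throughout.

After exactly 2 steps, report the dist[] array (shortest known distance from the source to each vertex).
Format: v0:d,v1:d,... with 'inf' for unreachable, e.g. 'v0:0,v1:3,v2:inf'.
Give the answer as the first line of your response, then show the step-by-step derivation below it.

v0:4,v1:0,v2:inf,v3:inf,v4:inf,v5:inf,v6:inf,v7:1

step 1: dist = v0:4,v1:0,v2:inf,v3:inf,v4:inf,v5:inf,v6:inf,v7:1
step 2: dist = v0:4,v1:0,v2:inf,v3:inf,v4:inf,v5:inf,v6:inf,v7:1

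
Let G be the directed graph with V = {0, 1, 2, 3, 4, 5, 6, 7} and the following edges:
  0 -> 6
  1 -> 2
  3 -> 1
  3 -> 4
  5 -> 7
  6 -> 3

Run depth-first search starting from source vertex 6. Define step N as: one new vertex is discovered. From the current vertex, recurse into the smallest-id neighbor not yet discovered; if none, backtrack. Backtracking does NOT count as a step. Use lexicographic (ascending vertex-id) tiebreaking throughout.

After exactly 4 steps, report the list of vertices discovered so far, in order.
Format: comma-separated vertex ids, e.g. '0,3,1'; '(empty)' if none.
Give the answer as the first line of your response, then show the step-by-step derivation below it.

6,3,1,2

step 1: discover 6; path=6; order=6
step 2: discover 3; path=6>3; order=6,3
step 3: discover 1; path=6>3>1; order=6,3,1
step 4: discover 2; path=6>3>1>2; order=6,3,1,2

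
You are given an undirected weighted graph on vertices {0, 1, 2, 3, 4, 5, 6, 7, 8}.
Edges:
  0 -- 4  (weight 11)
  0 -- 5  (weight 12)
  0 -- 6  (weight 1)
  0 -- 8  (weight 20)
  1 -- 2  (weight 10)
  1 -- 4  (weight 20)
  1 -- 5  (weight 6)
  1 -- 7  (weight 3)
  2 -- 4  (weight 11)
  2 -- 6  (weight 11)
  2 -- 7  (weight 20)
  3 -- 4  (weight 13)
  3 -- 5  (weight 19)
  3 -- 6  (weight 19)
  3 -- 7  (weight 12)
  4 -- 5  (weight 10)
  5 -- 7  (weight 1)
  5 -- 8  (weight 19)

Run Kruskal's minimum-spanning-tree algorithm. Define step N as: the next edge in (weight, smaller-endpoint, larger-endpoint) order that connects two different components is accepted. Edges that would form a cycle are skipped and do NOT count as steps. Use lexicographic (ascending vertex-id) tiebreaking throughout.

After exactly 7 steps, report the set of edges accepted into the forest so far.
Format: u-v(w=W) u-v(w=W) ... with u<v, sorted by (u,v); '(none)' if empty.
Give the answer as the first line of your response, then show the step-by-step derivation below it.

0-4(w=11) 0-6(w=1) 1-2(w=10) 1-7(w=3) 3-7(w=12) 4-5(w=10) 5-7(w=1)

step 1: add edge 0-6 (w=1); MST = {0-6(w=1)}
step 2: add edge 5-7 (w=1); MST = {0-6(w=1) 5-7(w=1)}
step 3: add edge 1-7 (w=3); MST = {0-6(w=1) 1-7(w=3) 5-7(w=1)}
step 4: add edge 1-2 (w=10); MST = {0-6(w=1) 1-2(w=10) 1-7(w=3) 5-7(w=1)}
step 5: add edge 4-5 (w=10); MST = {0-6(w=1) 1-2(w=10) 1-7(w=3) 4-5(w=10) 5-7(w=1)}
step 6: add edge 0-4 (w=11); MST = {0-4(w=11) 0-6(w=1) 1-2(w=10) 1-7(w=3) 4-5(w=10) 5-7(w=1)}
step 7: add edge 3-7 (w=12); MST = {0-4(w=11) 0-6(w=1) 1-2(w=10) 1-7(w=3) 3-7(w=12) 4-5(w=10) 5-7(w=1)}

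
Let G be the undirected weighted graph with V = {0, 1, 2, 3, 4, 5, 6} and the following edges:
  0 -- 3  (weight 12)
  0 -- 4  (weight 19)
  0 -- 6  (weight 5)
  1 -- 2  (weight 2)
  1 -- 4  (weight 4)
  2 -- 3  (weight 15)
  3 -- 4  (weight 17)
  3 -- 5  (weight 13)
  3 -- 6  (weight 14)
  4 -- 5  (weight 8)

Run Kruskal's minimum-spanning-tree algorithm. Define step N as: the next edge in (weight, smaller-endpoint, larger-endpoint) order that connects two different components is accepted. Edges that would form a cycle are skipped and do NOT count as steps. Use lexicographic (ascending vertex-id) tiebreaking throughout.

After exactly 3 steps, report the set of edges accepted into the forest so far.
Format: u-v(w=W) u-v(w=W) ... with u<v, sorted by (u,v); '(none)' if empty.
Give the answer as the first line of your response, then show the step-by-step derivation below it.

0-6(w=5) 1-2(w=2) 1-4(w=4)

step 1: add edge 1-2 (w=2); MST = {1-2(w=2)}
step 2: add edge 1-4 (w=4); MST = {1-2(w=2) 1-4(w=4)}
step 3: add edge 0-6 (w=5); MST = {0-6(w=5) 1-2(w=2) 1-4(w=4)}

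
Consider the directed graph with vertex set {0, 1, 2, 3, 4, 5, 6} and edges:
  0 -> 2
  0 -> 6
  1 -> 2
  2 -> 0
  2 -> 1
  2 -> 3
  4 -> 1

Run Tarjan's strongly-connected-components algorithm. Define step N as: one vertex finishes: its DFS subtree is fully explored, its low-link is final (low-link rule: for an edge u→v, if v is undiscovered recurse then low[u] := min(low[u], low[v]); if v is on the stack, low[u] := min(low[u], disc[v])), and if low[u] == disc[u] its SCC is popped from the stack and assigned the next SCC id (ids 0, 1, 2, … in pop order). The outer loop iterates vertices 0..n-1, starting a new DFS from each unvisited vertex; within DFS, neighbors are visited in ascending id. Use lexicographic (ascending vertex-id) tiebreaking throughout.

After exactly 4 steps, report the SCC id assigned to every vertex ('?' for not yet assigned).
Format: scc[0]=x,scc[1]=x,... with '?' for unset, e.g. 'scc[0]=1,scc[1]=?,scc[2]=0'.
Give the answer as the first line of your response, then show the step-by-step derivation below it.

scc[0]=?,scc[1]=?,scc[2]=?,scc[3]=0,scc[4]=?,scc[5]=?,scc[6]=1

step 1: low=(low[0]=0,low[1]=1,low[2]=0,low[3]=?,low[4]=?,low[5]=?,low[6]=?); scc=(scc[0]=?,scc[1]=?,scc[2]=?,scc[3]=?,scc[4]=?,scc[5]=?,scc[6]=?)
step 2: low=(low[0]=0,low[1]=1,low[2]=0,low[3]=3,low[4]=?,low[5]=?,low[6]=?); scc=(scc[0]=?,scc[1]=?,scc[2]=?,scc[3]=0,scc[4]=?,scc[5]=?,scc[6]=?)
step 3: low=(low[0]=0,low[1]=1,low[2]=0,low[3]=3,low[4]=?,low[5]=?,low[6]=?); scc=(scc[0]=?,scc[1]=?,scc[2]=?,scc[3]=0,scc[4]=?,scc[5]=?,scc[6]=?)
step 4: low=(low[0]=0,low[1]=1,low[2]=0,low[3]=3,low[4]=?,low[5]=?,low[6]=4); scc=(scc[0]=?,scc[1]=?,scc[2]=?,scc[3]=0,scc[4]=?,scc[5]=?,scc[6]=1)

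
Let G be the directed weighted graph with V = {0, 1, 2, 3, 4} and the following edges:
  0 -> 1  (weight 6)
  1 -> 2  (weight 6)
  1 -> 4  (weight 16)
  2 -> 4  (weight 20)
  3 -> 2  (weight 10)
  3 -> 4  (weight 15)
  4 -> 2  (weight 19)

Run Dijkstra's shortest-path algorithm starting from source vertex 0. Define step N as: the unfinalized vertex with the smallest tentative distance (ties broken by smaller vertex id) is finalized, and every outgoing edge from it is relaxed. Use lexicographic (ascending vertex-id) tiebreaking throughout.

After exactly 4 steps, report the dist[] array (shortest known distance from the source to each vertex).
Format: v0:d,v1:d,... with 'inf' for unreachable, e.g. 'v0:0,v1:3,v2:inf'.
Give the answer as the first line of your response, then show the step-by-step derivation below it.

v0:0,v1:6,v2:12,v3:inf,v4:22

step 1: dist = v0:0,v1:6,v2:inf,v3:inf,v4:inf
step 2: dist = v0:0,v1:6,v2:12,v3:inf,v4:22
step 3: dist = v0:0,v1:6,v2:12,v3:inf,v4:22
step 4: dist = v0:0,v1:6,v2:12,v3:inf,v4:22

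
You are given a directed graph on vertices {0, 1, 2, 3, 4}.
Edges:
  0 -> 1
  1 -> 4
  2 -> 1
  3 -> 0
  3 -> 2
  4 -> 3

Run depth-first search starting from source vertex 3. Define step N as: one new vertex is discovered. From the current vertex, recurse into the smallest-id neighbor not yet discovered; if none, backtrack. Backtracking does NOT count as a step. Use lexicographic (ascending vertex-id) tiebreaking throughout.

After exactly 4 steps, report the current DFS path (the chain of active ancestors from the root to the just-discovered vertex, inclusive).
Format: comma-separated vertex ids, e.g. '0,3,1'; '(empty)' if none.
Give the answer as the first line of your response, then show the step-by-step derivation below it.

3,0,1,4

step 1: discover 3; path=3; order=3
step 2: discover 0; path=3>0; order=3,0
step 3: discover 1; path=3>0>1; order=3,0,1
step 4: discover 4; path=3>0>1>4; order=3,0,1,4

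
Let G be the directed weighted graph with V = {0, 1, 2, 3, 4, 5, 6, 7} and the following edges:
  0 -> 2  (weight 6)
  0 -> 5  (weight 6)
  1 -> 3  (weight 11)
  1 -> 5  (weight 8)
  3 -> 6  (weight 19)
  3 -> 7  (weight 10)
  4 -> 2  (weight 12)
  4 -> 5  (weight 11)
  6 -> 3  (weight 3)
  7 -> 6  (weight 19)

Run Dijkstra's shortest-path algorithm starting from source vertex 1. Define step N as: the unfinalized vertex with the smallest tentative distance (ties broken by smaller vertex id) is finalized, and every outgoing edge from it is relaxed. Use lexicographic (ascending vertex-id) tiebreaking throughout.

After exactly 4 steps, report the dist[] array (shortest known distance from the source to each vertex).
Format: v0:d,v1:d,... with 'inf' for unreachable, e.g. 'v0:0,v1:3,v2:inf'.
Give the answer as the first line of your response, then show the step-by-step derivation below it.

v0:inf,v1:0,v2:inf,v3:11,v4:inf,v5:8,v6:30,v7:21

step 1: dist = v0:inf,v1:0,v2:inf,v3:11,v4:inf,v5:8,v6:inf,v7:inf
step 2: dist = v0:inf,v1:0,v2:inf,v3:11,v4:inf,v5:8,v6:inf,v7:inf
step 3: dist = v0:inf,v1:0,v2:inf,v3:11,v4:inf,v5:8,v6:30,v7:21
step 4: dist = v0:inf,v1:0,v2:inf,v3:11,v4:inf,v5:8,v6:30,v7:21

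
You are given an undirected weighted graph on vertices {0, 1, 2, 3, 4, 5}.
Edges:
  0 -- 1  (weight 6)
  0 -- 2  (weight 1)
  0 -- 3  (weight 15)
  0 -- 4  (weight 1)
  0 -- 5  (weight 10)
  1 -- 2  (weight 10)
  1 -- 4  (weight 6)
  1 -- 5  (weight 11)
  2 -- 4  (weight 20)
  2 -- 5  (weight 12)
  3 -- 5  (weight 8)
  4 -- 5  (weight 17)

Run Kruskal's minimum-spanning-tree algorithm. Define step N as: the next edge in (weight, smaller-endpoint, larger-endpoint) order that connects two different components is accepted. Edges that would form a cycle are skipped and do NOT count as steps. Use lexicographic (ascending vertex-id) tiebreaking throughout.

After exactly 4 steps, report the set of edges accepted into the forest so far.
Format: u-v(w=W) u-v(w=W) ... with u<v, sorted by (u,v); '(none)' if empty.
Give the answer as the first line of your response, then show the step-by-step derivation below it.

0-1(w=6) 0-2(w=1) 0-4(w=1) 3-5(w=8)

step 1: add edge 0-2 (w=1); MST = {0-2(w=1)}
step 2: add edge 0-4 (w=1); MST = {0-2(w=1) 0-4(w=1)}
step 3: add edge 0-1 (w=6); MST = {0-1(w=6) 0-2(w=1) 0-4(w=1)}
step 4: add edge 3-5 (w=8); MST = {0-1(w=6) 0-2(w=1) 0-4(w=1) 3-5(w=8)}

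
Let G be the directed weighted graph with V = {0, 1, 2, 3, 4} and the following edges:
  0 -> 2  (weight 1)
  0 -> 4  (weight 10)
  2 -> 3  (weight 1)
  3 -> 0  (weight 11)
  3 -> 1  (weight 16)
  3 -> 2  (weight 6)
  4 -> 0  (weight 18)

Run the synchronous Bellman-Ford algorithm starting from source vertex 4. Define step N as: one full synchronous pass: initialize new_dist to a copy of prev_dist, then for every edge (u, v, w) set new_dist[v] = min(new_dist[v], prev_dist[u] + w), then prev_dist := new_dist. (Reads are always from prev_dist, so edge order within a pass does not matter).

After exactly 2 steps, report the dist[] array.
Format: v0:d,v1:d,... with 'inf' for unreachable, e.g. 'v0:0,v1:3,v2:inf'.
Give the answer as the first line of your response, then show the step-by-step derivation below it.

v0:18,v1:inf,v2:19,v3:inf,v4:0

step 1: dist = v0:18,v1:inf,v2:inf,v3:inf,v4:0
step 2: dist = v0:18,v1:inf,v2:19,v3:inf,v4:0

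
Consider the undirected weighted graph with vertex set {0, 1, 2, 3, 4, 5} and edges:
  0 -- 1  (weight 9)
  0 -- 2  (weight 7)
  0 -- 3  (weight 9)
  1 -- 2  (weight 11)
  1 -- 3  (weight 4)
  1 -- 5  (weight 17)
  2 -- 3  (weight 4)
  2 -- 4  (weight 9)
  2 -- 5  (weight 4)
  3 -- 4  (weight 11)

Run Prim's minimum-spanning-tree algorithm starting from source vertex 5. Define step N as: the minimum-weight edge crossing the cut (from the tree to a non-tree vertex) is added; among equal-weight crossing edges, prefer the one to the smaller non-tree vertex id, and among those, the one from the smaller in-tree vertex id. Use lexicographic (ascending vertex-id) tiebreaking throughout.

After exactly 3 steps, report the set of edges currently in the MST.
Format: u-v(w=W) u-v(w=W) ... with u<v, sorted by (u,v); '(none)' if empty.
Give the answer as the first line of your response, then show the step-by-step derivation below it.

1-3(w=4) 2-3(w=4) 2-5(w=4)

step 1: add edge 2-5 (w=4); MST = {2-5(w=4)}
step 2: add edge 2-3 (w=4); MST = {2-3(w=4) 2-5(w=4)}
step 3: add edge 1-3 (w=4); MST = {1-3(w=4) 2-3(w=4) 2-5(w=4)}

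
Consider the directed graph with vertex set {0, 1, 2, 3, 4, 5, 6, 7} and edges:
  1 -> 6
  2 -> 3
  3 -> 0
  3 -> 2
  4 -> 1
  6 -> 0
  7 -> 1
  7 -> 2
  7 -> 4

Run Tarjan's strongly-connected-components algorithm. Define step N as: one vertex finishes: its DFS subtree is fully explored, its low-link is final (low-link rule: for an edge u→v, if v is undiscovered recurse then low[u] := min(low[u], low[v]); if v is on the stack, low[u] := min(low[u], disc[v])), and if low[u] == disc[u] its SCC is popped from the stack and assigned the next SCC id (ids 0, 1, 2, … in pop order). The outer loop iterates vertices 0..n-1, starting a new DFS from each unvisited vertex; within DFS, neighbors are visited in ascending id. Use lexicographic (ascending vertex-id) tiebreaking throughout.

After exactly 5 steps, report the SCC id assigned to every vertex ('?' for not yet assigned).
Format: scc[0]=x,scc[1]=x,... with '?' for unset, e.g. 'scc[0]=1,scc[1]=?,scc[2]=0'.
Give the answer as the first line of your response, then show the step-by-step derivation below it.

scc[0]=0,scc[1]=2,scc[2]=3,scc[3]=3,scc[4]=?,scc[5]=?,scc[6]=1,scc[7]=?

step 1: low=(low[0]=0,low[1]=?,low[2]=?,low[3]=?,low[4]=?,low[5]=?,low[6]=?,low[7]=?); scc=(scc[0]=0,scc[1]=?,scc[2]=?,scc[3]=?,scc[4]=?,scc[5]=?,scc[6]=?,scc[7]=?)
step 2: low=(low[0]=0,low[1]=1,low[2]=?,low[3]=?,low[4]=?,low[5]=?,low[6]=2,low[7]=?); scc=(scc[0]=0,scc[1]=?,scc[2]=?,scc[3]=?,scc[4]=?,scc[5]=?,scc[6]=1,scc[7]=?)
step 3: low=(low[0]=0,low[1]=1,low[2]=?,low[3]=?,low[4]=?,low[5]=?,low[6]=2,low[7]=?); scc=(scc[0]=0,scc[1]=2,scc[2]=?,scc[3]=?,scc[4]=?,scc[5]=?,scc[6]=1,scc[7]=?)
step 4: low=(low[0]=0,low[1]=1,low[2]=3,low[3]=3,low[4]=?,low[5]=?,low[6]=2,low[7]=?); scc=(scc[0]=0,scc[1]=2,scc[2]=?,scc[3]=?,scc[4]=?,scc[5]=?,scc[6]=1,scc[7]=?)
step 5: low=(low[0]=0,low[1]=1,low[2]=3,low[3]=3,low[4]=?,low[5]=?,low[6]=2,low[7]=?); scc=(scc[0]=0,scc[1]=2,scc[2]=3,scc[3]=3,scc[4]=?,scc[5]=?,scc[6]=1,scc[7]=?)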